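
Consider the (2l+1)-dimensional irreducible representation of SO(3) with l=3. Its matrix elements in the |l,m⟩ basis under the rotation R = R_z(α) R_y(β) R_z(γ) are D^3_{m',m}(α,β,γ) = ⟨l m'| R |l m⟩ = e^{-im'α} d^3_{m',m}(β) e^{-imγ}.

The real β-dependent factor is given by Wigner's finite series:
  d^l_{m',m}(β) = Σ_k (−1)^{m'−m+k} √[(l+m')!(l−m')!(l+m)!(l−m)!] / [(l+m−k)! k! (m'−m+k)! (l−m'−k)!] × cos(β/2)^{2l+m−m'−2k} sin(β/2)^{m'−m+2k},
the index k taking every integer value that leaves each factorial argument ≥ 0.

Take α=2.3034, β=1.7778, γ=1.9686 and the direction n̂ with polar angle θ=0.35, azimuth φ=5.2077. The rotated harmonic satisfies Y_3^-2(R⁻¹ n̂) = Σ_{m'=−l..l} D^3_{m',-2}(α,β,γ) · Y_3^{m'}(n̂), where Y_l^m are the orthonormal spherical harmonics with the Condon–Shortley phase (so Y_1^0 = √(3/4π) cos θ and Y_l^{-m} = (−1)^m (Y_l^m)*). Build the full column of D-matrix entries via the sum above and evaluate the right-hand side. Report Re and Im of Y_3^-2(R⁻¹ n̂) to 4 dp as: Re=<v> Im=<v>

Re=0.2144 Im=0.3229

Need the full column D^3_{m',-2} for m'=−3..3 at α=2.3034, β=1.7778, γ=1.9686.
cos(β/2)=0.630266, sin(β/2)=0.776379
d^3_{-3,-2}: single k=1 term ⇒ +0.189134;  D = -0.027922-0.187062i
d^3_{-2,-2}: k∈[0..1] ⇒ +0.062682 -0.475570 = -0.412887;  D = +0.262824-0.318433i
d^3_{-1,-2}: k∈[0..1] ⇒ -0.244171 +0.741009 = +0.496838;  D = +0.496388-0.021152i
d^3_{0,-2}: k∈[0..1] ⇒ +0.520960 -0.790504 = -0.269543;  D = +0.188640+0.192532i
d^3_{1,-2}: k∈[0..1] ⇒ -0.741009 +0.562203 = -0.178807;  D = +0.011258-0.178452i
d^3_{2,-2}: k∈[0..1] ⇒ +0.721628 -0.218999 = +0.502629;  D = +0.394096-0.311968i
d^3_{3,-2}: single k=0 term ⇒ -0.435480;  D = +0.429306+0.073071i
Y_3^{m'}(θ=0.35,φ=5.2077) and Σ D·Y over m':
  (-0.0279-0.1871i)·(-0.0168-0.0014i)  (+0.2628-0.3184i)·(-0.0619+0.0944i)  (+0.4964-0.0212i)·(+0.1797+0.3327i)  (+0.1886+0.1925i)·(+0.4950+0.0000i)  (+0.0113-0.1785i)·(-0.1797+0.3327i)  (+0.3941-0.3120i)·(-0.0619-0.0944i)  (+0.4293+0.0731i)·(+0.0168-0.0014i)
Y_3^-2(R⁻¹ n̂) = +0.214436+0.322862i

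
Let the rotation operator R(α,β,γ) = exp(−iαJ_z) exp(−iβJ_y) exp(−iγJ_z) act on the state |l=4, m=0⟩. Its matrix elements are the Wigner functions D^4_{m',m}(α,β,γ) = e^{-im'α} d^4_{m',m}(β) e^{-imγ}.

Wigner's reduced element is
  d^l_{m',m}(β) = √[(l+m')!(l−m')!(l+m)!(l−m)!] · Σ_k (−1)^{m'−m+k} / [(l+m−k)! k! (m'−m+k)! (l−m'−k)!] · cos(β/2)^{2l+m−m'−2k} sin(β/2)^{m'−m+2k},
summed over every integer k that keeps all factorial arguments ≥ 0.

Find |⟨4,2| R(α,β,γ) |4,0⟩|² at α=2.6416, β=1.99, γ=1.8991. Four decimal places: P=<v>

Split into d^4_{2,0}(β=1.99) × two z-phases.
Half-angle: c=0.544503, s=0.838759. N=√(720·2·24·24)=910.735966
k: max(0,(0)−(2))=0 … min(4+(0),4−(2))=2
  k=0: (−1)^2·910.7360/(96)·0.5445^6·0.8388^2 = +0.173939
  k=1: (−1)^3·910.7360/(36)·0.5445^4·0.8388^4 = -1.100625
  k=2: (−1)^4·910.7360/(96)·0.5445^2·0.8388^6 = +0.979365
d^4_{2,0}(1.99) = +0.173939 -1.100625 +0.979365 = +0.052679
|D^4_{2,0}|² = |d^4_{2,0}(β)|² = (+0.052679)² = 0.002775 (the z-rotation phases have unit modulus)

P=0.0028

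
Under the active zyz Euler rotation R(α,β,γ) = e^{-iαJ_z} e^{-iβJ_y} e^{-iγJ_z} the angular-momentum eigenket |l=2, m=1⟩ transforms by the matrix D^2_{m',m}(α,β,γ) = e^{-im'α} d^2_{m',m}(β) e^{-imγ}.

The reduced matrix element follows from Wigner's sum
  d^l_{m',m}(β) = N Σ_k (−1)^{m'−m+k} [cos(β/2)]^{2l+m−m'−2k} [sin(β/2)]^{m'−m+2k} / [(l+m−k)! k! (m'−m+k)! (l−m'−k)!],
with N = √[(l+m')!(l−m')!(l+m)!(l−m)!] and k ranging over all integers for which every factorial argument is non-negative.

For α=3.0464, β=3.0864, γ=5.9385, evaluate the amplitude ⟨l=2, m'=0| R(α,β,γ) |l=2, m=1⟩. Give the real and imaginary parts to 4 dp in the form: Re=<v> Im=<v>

D^2_{0,1}(3.0464,3.0864,5.9385) = e^{-i·0·3.0464}·d^2_{0,1}(3.0864)·e^{-i·1·5.9385}. Compute d first:
c=cos(3.0864/2)=0.027593, s=sin(3.0864/2)=0.999619; N=√[2·2·6·1]=4.898979
k: max(0,(1)−(0))=1 … min(2+(1),2−(0))=2
  k=1: (−1)^0·4.8990/(2)·0.0276^3·0.9996^1 = +0.000051
  k=2: (−1)^1·4.8990/(2)·0.0276^1·0.9996^3 = -0.067511
d^2_{0,1}(3.0864) = +0.000051 -0.067511 = -0.067460
Attach z-rotation phases: D = e^{-i(0)(3.0464)}·(-0.067460)·e^{-i(1)(5.9385)} = -0.063492-0.022795i

Re=-0.0635 Im=-0.0228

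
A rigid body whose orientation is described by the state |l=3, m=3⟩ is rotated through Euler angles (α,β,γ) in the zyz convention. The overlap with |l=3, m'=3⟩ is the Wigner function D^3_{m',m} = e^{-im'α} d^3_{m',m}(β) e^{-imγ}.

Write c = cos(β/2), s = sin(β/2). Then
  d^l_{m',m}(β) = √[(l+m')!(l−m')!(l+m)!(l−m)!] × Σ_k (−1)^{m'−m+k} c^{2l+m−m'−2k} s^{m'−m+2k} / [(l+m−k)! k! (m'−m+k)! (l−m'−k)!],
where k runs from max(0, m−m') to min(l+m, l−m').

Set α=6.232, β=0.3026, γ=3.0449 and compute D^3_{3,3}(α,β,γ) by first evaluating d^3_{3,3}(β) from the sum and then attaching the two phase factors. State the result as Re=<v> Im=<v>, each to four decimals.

Re=-0.8430 Im=-0.4006

D^3_{3,3}(6.232,0.3026,3.0449) = e^{-i·3·6.232}·d^3_{3,3}(0.3026)·e^{-i·3·3.0449}. Compute d first:
With c≡cos(β/2)=0.988576 and s≡sin(β/2)=0.150723, N=[720·1·720·1]^{1/2}=720.000000
Admissible k: 0..0 (factorial args all ≥0)
  k=0: (−1)^0·720.0000/(720)·0.9886^6·0.1507^0 = +0.933384
d^3_{3,3}(0.3026) = +0.933384
D = (+0.988233+0.152953i)·(+0.933384)·(-0.958222-0.286027i) = -0.843030-0.400631i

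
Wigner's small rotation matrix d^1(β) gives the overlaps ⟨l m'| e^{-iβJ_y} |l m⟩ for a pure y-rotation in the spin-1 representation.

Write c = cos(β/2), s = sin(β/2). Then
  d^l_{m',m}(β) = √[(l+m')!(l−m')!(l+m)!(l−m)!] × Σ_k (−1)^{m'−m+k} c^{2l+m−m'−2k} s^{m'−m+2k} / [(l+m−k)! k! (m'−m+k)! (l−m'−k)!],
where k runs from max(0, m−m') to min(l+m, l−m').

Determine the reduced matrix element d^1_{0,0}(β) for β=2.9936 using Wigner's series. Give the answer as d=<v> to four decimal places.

d^1_{0,0}(β=2.9936) via Wigner's sum:
With c≡cos(β/2)=0.073929 and s≡sin(β/2)=0.997264, N=[1·1·1·1]^{1/2}=1.000000
k∈{0,1} keeps every argument non-negative
  k=0: (−1)^0·1.0000/(1)·0.0739^2·0.9973^0 = +0.005465
  k=1: (−1)^1·1.0000/(1)·0.0739^0·0.9973^2 = -0.994535
d^1_{0,0}(2.9936) = +0.005465 -0.994535 = -0.989069

d=-0.9891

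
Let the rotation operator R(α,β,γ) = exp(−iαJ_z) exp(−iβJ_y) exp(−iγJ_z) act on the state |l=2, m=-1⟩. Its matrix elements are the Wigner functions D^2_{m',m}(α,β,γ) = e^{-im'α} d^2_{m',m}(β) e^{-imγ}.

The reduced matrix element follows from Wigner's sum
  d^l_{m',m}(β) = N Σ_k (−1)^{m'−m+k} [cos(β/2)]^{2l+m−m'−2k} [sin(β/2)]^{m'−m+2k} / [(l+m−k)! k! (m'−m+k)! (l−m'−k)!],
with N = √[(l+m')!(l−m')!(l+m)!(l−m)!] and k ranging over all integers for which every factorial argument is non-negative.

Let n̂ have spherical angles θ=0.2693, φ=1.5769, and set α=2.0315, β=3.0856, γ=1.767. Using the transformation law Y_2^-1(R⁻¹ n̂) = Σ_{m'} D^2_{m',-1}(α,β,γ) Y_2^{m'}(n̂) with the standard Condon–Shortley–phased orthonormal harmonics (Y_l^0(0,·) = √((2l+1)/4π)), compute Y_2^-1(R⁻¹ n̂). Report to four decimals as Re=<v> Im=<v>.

Need the full column D^2_{m',-1} for m'=−2..2 at α=2.0315, β=3.0856, γ=1.767.
cos(β/2)=0.027993, sin(β/2)=0.999608
d^2_{-2,-1}: single k=1 term ⇒ +0.000044;  D = +0.000039-0.000019i
d^2_{-1,-1}: k∈[0..1] ⇒ +0.000001 -0.002349 = -0.002348;  D = +0.001860+0.001434i
d^2_{0,-1}: k∈[0..1] ⇒ -0.000054 +0.068487 = +0.068433;  D = -0.013341+0.067120i
d^2_{1,-1}: k∈[0..1] ⇒ +0.002349 -0.998433 = -0.996085;  D = -0.961444+0.260403i
d^2_{2,-1}: single k=0 term ⇒ -0.055920;  D = +0.037091+0.041848i
Y_2^{m'}(θ=0.2693,φ=1.5769) and Σ D·Y over m':
  (+0.0000-0.0000i)·(-0.0273+0.0003i)  (+0.0019+0.0014i)·(-0.0012-0.1981i)  (-0.0133+0.0671i)·(+0.5638+0.0000i)  (-0.9614+0.2604i)·(+0.0012-0.1981i)  (+0.0371+0.0418i)·(-0.0273-0.0003i)
Y_2^-1(R⁻¹ n̂) = +0.042190+0.227122i

Re=0.0422 Im=0.2271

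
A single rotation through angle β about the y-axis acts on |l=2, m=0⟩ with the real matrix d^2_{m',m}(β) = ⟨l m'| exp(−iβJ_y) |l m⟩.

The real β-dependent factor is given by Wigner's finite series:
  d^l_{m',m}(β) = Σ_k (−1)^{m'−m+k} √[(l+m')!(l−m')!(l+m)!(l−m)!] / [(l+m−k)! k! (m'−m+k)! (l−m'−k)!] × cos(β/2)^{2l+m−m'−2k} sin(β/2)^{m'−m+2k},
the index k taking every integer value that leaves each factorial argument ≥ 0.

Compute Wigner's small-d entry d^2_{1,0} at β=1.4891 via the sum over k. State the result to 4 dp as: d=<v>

d^2_{1,0}(β=1.4891) via Wigner's sum:
With c≡cos(β/2)=0.735393 and s≡sin(β/2)=0.677641, N=[6·1·2·2]^{1/2}=4.898979
Admissible k: 0..1 (factorial args all ≥0)
  k=0: (−1)^1·4.8990/(2)·0.7354^3·0.6776^1 = -0.660136
  k=1: (−1)^2·4.8990/(2)·0.7354^1·0.6776^3 = +0.560524
d^2_{1,0}(1.4891) = -0.660136 +0.560524 = -0.099613

d=-0.0996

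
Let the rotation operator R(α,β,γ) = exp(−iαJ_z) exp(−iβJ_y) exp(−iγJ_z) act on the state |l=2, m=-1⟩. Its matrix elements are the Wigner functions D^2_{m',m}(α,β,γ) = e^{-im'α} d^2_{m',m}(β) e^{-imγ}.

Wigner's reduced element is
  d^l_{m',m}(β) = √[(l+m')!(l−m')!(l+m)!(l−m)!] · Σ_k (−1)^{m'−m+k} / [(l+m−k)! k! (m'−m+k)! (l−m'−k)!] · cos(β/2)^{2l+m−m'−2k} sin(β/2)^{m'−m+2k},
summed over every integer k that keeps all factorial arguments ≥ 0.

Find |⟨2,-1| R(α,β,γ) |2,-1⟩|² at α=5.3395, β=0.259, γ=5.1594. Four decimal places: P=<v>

Split into d^2_{-1,-1}(β=0.259) × two z-phases.
c=cos(0.259/2)=0.991627, s=sin(0.259/2)=0.129138; N=√[1·6·1·6]=6.000000
k: max(0,(-1)−(-1))=0 … min(2+(-1),2−(-1))=1
  k=0: (−1)^0·6.0000/(6)·0.9916^4·0.1291^0 = +0.966925
  k=1: (−1)^1·6.0000/(2)·0.9916^2·0.1291^2 = -0.049196
d^2_{-1,-1}(0.259) = +0.966925 -0.049196 = +0.917729
|D^2_{-1,-1}|² = |d^2_{-1,-1}(β)|² = (+0.917729)² = 0.842226 (the z-rotation phases have unit modulus)

P=0.8422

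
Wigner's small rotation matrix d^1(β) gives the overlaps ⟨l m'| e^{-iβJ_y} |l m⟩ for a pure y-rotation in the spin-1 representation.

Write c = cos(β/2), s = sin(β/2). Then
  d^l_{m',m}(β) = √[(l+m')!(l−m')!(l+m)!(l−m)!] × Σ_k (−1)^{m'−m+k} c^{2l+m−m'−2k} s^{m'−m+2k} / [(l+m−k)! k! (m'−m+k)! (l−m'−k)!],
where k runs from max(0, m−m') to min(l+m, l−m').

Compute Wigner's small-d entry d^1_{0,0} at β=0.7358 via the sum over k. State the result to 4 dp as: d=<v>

d^1_{0,0}(β=0.7358) via Wigner's sum:
Half-angle: c=0.933085, s=0.359657. N=√(1·1·1·1)=1.000000
The bounds max(0,m−m')=0 and min(l+m,l−m')=1 give 2 terms
  k=0: (−1)^0·1.0000/(1)·0.9331^2·0.3597^0 = +0.870647
  k=1: (−1)^1·1.0000/(1)·0.9331^0·0.3597^2 = -0.129353
d^1_{0,0}(0.7358) = +0.870647 -0.129353 = +0.741294

d=0.7413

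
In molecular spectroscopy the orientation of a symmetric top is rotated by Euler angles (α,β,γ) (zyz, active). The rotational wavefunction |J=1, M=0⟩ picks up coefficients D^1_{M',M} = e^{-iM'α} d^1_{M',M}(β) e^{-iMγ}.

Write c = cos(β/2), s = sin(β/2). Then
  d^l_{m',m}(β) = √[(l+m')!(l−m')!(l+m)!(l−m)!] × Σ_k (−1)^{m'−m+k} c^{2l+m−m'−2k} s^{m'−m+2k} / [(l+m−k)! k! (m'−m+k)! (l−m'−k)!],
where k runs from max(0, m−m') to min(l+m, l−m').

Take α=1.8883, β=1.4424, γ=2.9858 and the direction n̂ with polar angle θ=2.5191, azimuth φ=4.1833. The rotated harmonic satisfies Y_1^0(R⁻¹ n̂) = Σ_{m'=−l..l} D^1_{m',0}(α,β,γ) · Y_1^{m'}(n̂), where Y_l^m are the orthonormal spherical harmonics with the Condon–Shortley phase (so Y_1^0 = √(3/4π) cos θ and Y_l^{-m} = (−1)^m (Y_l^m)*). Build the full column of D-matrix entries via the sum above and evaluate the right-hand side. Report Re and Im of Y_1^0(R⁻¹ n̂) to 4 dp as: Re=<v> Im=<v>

Need the full column D^1_{m',0} for m'=−1..1 at α=1.8883, β=1.4424, γ=2.9858.
cos(β/2)=0.751014, sin(β/2)=0.660286
d^1_{-1,0}: single k=1 term ⇒ +0.701286;  D = -0.218939+0.666234i
d^1_{0,0}: k∈[0..1] ⇒ +0.564022 -0.435978 = +0.128044;  D = +0.128044+0.000000i
d^1_{1,0}: single k=0 term ⇒ -0.701286;  D = +0.218939+0.666234i
Y_1^{m'}(θ=2.5191,φ=4.1833) and Σ D·Y over m':
  (-0.2189+0.6662i)·(-0.1017+0.1739i)  (+0.1280+0.0000i)·(-0.3970+0.0000i)  (+0.2189+0.6662i)·(+0.1017+0.1739i)
Y_1^0(R⁻¹ n̂) = -0.238022+0.000000i

Re=-0.2380 Im=0.0000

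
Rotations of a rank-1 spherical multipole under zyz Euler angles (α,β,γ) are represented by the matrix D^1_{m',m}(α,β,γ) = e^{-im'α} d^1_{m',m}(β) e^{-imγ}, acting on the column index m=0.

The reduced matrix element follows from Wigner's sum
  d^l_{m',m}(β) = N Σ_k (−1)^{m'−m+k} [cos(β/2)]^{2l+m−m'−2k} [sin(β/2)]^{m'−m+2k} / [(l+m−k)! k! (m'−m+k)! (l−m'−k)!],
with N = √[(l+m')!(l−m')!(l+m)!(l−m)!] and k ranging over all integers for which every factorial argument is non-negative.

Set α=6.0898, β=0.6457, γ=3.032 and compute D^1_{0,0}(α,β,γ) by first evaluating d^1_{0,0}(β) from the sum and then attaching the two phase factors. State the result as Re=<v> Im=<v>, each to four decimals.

Re=0.7987 Im=0.0000

Split into d^1_{0,0}(β=0.6457) × two z-phases.
Half-angle: c=0.948335, s=0.317271. N=√(1·1·1·1)=1.000000
The bounds max(0,m−m')=0 and min(l+m,l−m')=1 give 2 terms
  k=0: (−1)^0·1.0000/(1)·0.9483^2·0.3173^0 = +0.899339
  k=1: (−1)^1·1.0000/(1)·0.9483^0·0.3173^2 = -0.100661
d^1_{0,0}(0.6457) = +0.899339 -0.100661 = +0.798679
D = (+1.000000+0.000000i)·(+0.798679)·(+1.000000+0.000000i) = +0.798679+0.000000i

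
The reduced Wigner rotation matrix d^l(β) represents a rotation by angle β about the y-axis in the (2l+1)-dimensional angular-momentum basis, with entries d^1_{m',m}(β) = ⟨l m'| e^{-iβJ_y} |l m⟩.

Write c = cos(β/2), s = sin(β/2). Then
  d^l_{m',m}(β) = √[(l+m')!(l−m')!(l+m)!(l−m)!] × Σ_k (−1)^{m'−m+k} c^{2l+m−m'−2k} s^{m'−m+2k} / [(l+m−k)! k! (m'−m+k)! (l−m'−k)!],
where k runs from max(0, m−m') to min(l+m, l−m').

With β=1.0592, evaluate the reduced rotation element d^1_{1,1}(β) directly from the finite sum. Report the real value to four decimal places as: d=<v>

d^1_{1,1}(β=1.0592) via Wigner's sum:
With c≡cos(β/2)=0.863009 and s≡sin(β/2)=0.505188, N=[2·1·2·1]^{1/2}=2.000000
The bounds max(0,m−m')=0 and min(l+m,l−m')=0 give 1 term
  k=0: (−1)^0·2.0000/(2)·0.8630^2·0.5052^0 = +0.744785
d^1_{1,1}(1.0592) = +0.744785

d=0.7448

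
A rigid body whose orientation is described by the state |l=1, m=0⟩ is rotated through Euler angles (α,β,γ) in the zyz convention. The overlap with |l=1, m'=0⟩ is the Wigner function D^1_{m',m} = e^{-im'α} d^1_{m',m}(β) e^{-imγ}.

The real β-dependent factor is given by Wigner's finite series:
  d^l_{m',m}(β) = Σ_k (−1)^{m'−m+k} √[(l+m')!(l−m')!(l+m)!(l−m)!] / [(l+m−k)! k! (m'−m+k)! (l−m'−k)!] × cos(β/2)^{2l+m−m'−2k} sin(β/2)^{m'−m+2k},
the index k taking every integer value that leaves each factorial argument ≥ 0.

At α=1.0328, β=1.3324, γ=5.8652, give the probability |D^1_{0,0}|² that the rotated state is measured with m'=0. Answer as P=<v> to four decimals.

P=0.0558

First d^1_{0,0}(β=1.3324), then the phase factors e^{-i(0)α} and e^{-i(0)γ}:
c=cos(1.3324/2)=0.786176, s=sin(1.3324/2)=0.618003; N=√[1·1·1·1]=1.000000
Admissible k: 0..1 (factorial args all ≥0)
  k=0: (−1)^0·1.0000/(1)·0.7862^2·0.6180^0 = +0.618072
  k=1: (−1)^1·1.0000/(1)·0.7862^0·0.6180^2 = -0.381928
d^1_{0,0}(1.3324) = +0.618072 -0.381928 = +0.236145
|D^1_{0,0}|² = |d^1_{0,0}(β)|² = (+0.236145)² = 0.055764 (the z-rotation phases have unit modulus)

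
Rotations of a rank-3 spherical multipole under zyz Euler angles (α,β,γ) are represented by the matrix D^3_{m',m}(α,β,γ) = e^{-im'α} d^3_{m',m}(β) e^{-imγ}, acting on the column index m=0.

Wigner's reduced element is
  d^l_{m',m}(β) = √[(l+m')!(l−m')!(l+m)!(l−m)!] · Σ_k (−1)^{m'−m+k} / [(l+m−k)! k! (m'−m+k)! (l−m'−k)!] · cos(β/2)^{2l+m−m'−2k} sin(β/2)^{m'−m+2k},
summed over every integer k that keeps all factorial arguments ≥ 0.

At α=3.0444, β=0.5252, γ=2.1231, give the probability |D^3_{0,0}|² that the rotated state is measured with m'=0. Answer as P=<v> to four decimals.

Split into d^3_{0,0}(β=0.5252) × two z-phases.
With c≡cos(β/2)=0.965718 and s≡sin(β/2)=0.259592, N=[6·6·6·6]^{1/2}=36.000000
The bounds max(0,m−m')=0 and min(l+m,l−m')=3 give 4 terms
  k=0: (−1)^0·36.0000/(36)·0.9657^6·0.2596^0 = +0.811153
  k=1: (−1)^1·36.0000/(4)·0.9657^4·0.2596^2 = -0.527507
  k=2: (−1)^2·36.0000/(4)·0.9657^2·0.2596^4 = +0.038116
  k=3: (−1)^3·36.0000/(36)·0.9657^0·0.2596^6 = -0.000306
d^3_{0,0}(0.5252) = +0.811153 -0.527507 +0.038116 -0.000306 = +0.321457
|D^3_{0,0}|² = |d^3_{0,0}(β)|² = (+0.321457)² = 0.103334 (the z-rotation phases have unit modulus)

P=0.1033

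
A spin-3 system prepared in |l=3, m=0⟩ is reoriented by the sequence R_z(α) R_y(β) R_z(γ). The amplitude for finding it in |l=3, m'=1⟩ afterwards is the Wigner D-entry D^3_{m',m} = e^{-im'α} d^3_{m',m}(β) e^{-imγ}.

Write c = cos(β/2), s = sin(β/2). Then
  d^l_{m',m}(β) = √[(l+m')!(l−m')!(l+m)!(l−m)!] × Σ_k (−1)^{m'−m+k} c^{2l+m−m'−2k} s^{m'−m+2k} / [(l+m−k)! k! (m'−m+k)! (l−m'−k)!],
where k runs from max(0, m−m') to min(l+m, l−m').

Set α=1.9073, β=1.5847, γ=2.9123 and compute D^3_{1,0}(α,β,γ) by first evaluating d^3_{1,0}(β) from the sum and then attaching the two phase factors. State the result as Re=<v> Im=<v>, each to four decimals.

Re=-0.1428 Im=-0.4083

Split into d^3_{1,0}(β=1.5847) × two z-phases.
c=cos(1.5847/2)=0.702174, s=sin(1.5847/2)=0.712005; N=√[24·2·6·6]=41.569219
Admissible k: 0..2 (factorial args all ≥0)
  k=0: (−1)^1·41.5692/(12)·0.7022^5·0.7120^1 = -0.421015
  k=1: (−1)^2·41.5692/(4)·0.7022^3·0.7120^3 = +1.298661
  k=2: (−1)^3·41.5692/(12)·0.7022^1·0.7120^5 = -0.445094
d^3_{1,0}(1.5847) = -0.421015 +1.298661 -0.445094 = +0.432552
Phases: e^{-i·(1)·1.9073}=-0.330189-0.943915i, e^{-i·(0)·2.9123}=+1.000000+0.000000i ⇒ D=-0.142824-0.408293i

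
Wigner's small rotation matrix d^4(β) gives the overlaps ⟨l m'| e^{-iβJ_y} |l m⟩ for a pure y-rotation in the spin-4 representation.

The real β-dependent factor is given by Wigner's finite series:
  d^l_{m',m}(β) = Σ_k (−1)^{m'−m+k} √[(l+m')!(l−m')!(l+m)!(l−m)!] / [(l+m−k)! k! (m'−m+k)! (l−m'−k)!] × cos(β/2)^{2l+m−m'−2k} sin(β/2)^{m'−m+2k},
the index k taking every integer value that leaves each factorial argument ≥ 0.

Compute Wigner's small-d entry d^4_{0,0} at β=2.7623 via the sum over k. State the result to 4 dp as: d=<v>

d^4_{0,0}(β=2.7623) via Wigner's sum:
c=cos(2.7623/2)=0.188512, s=sin(2.7623/2)=0.982071; N=√[24·24·24·24]=576.000000
k∈{0,1,2,3,4} keeps every argument non-negative
  k=0: (−1)^0·576.0000/(576)·0.1885^8·0.9821^0 = +0.000002
  k=1: (−1)^1·576.0000/(36)·0.1885^6·0.9821^2 = -0.000693
  k=2: (−1)^2·576.0000/(16)·0.1885^4·0.9821^4 = +0.042289
  k=3: (−1)^3·576.0000/(36)·0.1885^2·0.9821^6 = -0.510098
  k=4: (−1)^4·576.0000/(576)·0.1885^0·0.9821^8 = +0.865253
d^4_{0,0}(2.7623) = +0.000002 -0.000693 +0.042289 -0.510098 +0.865253 = +0.396753

d=0.3968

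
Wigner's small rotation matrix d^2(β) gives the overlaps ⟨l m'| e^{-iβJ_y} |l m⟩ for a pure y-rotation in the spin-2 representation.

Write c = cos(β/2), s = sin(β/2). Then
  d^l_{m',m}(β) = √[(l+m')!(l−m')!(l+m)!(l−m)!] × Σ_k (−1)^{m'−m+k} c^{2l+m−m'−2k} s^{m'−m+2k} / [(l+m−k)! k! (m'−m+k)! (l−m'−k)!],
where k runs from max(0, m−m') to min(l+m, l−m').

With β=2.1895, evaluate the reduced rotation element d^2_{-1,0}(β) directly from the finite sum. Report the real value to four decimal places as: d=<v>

d^2_{-1,0}(β=2.1895) via Wigner's sum:
Half-angle: c=0.458269, s=0.888814. N=√(1·6·2·2)=4.898979
k∈{1,2} keeps every argument non-negative
  k=1: (−1)^0·4.8990/(2)·0.4583^3·0.8888^1 = +0.209530
  k=2: (−1)^1·4.8990/(2)·0.4583^1·0.8888^3 = -0.788185
d^2_{-1,0}(2.1895) = +0.209530 -0.788185 = -0.578654

d=-0.5787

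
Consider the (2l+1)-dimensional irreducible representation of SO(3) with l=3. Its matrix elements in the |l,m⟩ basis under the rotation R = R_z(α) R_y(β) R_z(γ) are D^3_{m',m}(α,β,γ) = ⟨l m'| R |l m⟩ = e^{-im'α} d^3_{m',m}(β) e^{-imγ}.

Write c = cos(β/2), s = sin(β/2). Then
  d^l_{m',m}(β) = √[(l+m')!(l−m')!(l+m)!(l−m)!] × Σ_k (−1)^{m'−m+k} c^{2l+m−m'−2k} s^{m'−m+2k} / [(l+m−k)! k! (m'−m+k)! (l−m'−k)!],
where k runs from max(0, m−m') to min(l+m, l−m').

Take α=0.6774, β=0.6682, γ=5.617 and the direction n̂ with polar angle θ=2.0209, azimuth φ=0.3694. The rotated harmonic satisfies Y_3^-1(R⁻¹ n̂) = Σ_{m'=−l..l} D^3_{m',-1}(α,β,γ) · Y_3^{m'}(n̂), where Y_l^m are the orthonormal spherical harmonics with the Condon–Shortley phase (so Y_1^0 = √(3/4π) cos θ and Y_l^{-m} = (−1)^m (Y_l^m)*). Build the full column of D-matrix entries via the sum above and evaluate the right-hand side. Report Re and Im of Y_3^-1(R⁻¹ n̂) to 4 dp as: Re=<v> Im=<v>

Re=-0.2410 Im=0.0975

Need the full column D^3_{m',-1} for m'=−3..3 at α=0.6774, β=0.6682, γ=5.617.
cos(β/2)=0.944706, sin(β/2)=0.327919
d^3_{-3,-1}: single k=2 term ⇒ +0.331715;  D = +0.067455+0.324784i
d^3_{-2,-1}: k∈[1..2] ⇒ +0.780278 -0.188027 = +0.592252;  D = +0.457294+0.376357i
d^3_{-1,-1}: k∈[0..2] ⇒ +0.710853 -0.685188 +0.061917 = +0.087582;  D = +0.087576+0.000982i
d^3_{0,-1}: k∈[0..2] ⇒ -0.854752 +0.308960 -0.012409 = -0.558201;  D = -0.438849+0.344964i
d^3_{1,-1}: k∈[0..2] ⇒ +0.513891 -0.082556 +0.001243 = +0.432578;  D = +0.097443-0.421460i
d^3_{2,-1}: k∈[0..1] ⇒ -0.188027 +0.011327 = -0.176699;  D = +0.076888+0.159094i
d^3_{3,-1}: single k=0 term ⇒ +0.039967;  D = -0.036106-0.017140i
Y_3^{m'}(θ=2.0209,φ=0.3694) and Σ D·Y over m':
  (+0.0675+0.3248i)·(+0.1359-0.2726i)  (+0.4573+0.3764i)·(-0.2665+0.2427i)  (+0.0876+0.0010i)·(-0.0146+0.0056i)  (-0.4388+0.3450i)·(+0.3334+0.0000i)  (+0.0974-0.4215i)·(+0.0146+0.0056i)  (+0.0769+0.1591i)·(-0.2665-0.2427i)  (-0.0361-0.0171i)·(-0.1359-0.2726i)
Y_3^-1(R⁻¹ n̂) = -0.240970+0.097490i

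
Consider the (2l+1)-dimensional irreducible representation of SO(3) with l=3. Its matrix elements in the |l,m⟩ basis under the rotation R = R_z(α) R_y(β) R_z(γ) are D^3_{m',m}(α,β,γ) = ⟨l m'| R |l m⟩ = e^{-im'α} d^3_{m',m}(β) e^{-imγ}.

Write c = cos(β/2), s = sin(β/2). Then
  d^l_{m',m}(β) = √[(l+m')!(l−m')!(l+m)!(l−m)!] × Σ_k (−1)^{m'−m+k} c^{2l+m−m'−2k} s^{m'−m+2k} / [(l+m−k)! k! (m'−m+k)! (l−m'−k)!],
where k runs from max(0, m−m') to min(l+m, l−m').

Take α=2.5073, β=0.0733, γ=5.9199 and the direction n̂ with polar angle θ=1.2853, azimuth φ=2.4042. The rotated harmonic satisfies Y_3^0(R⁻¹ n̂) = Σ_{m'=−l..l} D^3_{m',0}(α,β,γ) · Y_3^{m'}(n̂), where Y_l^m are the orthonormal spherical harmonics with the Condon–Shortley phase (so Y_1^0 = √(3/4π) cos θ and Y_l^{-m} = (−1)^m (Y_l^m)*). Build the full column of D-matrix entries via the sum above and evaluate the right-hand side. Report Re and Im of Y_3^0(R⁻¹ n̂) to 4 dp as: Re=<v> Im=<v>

Need the full column D^3_{m',0} for m'=−3..3 at α=2.5073, β=0.0733, γ=5.9199.
cos(β/2)=0.999328, sin(β/2)=0.036642
d^3_{-3,0}: single k=3 term ⇒ +0.000220;  D = +0.000072+0.000208i
d^3_{-2,0}: k∈[2..3] ⇒ +0.007334 -0.000010 = +0.007324;  D = +0.002180-0.006992i
d^3_{-1,0}: k∈[1..3] ⇒ +0.126505 -0.000510 +0.000000 = +0.125995;  D = -0.101488+0.074666i
d^3_{0,0}: k∈[0..3] ⇒ +0.995978 -0.012051 +0.000016 -0.000000 = +0.983943;  D = +0.983943+0.000000i
d^3_{1,0}: k∈[0..2] ⇒ -0.126505 +0.000510 -0.000000 = -0.125995;  D = +0.101488+0.074666i
d^3_{2,0}: k∈[0..1] ⇒ +0.007334 -0.000010 = +0.007324;  D = +0.002180+0.006992i
d^3_{3,0}: single k=0 term ⇒ -0.000220;  D = -0.000072+0.000208i
Y_3^{m'}(θ=1.2853,φ=2.4042) and Σ D·Y over m':
  (+0.0001+0.0002i)·(+0.2205-0.2953i)  (+0.0022-0.0070i)·(+0.0254+0.2638i)  (-0.1015+0.0747i)·(+0.1385+0.1258i)  (+0.9839+0.0000i)·(-0.2736+0.0000i)  (+0.1015+0.0747i)·(-0.1385+0.1258i)  (+0.0022+0.0070i)·(+0.0254-0.2638i)  (-0.0001+0.0002i)·(-0.2205-0.2953i)
Y_3^0(R⁻¹ n̂) = -0.312170+0.000000i

Re=-0.3122 Im=0.0000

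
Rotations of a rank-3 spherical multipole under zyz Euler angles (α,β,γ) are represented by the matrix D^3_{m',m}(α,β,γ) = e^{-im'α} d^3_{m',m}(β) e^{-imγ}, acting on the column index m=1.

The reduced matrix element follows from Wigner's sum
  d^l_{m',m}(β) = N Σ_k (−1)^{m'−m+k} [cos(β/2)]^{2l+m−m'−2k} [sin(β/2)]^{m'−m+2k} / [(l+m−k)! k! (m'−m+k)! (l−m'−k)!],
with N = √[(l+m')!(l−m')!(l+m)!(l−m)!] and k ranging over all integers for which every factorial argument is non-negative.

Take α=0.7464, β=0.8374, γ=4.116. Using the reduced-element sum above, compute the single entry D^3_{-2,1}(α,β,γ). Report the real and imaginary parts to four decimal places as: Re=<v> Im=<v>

D^3_{-2,1}(0.7464,0.8374,4.116) = e^{-i·-2·0.7464}·d^3_{-2,1}(0.8374)·e^{-i·1·4.116}. Compute d first:
c=cos(0.8374/2)=0.913618, s=sin(0.8374/2)=0.406573; N=√[1·120·24·2]=75.894664
Admissible k: 3..4 (factorial args all ≥0)
  k=3: (−1)^0·75.8947/(12)·0.9136^3·0.4066^3 = +0.324146
  k=4: (−1)^1·75.8947/(24)·0.9136^1·0.4066^5 = -0.032097
d^3_{-2,1}(0.8374) = +0.324146 -0.032097 = +0.292049
D = (+0.077917+0.996960i)·(+0.292049)·(-0.561658+0.827369i) = -0.253679-0.144706i

Re=-0.2537 Im=-0.1447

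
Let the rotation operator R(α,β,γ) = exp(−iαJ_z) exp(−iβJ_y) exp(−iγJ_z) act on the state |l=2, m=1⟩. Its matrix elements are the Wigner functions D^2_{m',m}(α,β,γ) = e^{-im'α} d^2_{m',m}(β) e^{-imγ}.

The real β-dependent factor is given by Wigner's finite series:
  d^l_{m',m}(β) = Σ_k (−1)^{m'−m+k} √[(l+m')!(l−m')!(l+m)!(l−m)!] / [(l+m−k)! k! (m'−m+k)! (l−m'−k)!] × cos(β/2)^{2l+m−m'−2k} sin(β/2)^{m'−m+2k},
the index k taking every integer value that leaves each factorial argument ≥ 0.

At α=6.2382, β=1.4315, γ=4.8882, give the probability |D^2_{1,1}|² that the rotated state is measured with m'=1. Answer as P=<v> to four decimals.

P=0.1692

First d^2_{1,1}(β=1.4315), then the phase factors e^{-i(1)α} and e^{-i(1)γ}:
c=cos(1.4315/2)=0.754601, s=sin(1.4315/2)=0.656184; N=√[6·1·6·1]=6.000000
Admissible k: 0..1 (factorial args all ≥0)
  k=0: (−1)^0·6.0000/(6)·0.7546^4·0.6562^0 = +0.324243
  k=1: (−1)^1·6.0000/(2)·0.7546^2·0.6562^2 = -0.735541
d^2_{1,1}(1.4315) = +0.324243 -0.735541 = -0.411299
|D^2_{1,1}|² = |d^2_{1,1}(β)|² = (-0.411299)² = 0.169167 (the z-rotation phases have unit modulus)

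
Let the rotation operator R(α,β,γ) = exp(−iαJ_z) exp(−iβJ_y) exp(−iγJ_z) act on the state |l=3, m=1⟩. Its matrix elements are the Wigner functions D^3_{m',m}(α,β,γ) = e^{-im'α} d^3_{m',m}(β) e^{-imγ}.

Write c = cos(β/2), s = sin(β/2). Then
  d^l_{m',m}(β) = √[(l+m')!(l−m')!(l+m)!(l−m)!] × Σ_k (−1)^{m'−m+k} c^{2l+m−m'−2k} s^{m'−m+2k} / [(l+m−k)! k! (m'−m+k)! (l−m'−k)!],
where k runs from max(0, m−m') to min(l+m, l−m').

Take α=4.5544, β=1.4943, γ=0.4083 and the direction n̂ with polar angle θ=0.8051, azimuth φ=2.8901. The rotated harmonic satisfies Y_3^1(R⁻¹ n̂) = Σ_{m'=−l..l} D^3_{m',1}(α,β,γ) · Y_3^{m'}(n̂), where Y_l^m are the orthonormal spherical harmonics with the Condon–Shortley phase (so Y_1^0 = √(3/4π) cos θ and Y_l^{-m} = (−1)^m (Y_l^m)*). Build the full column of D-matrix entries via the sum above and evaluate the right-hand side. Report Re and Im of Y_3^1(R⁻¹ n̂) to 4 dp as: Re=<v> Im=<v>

Need the full column D^3_{m',1} for m'=−3..3 at α=4.5544, β=1.4943, γ=0.4083.
cos(β/2)=0.733629, sin(β/2)=0.679551
d^3_{-3,1}: single k=4 term ⇒ +0.444514;  D = +0.343245+0.282445i
d^3_{-2,1}: k∈[3..4] ⇒ +0.783654 -0.336191 = +0.447463;  D = -0.335140+0.296487i
d^3_{-1,1}: k∈[2..4] ⇒ +0.802601 -0.918184 +0.098476 = -0.017107;  D = +0.009178+0.014436i
d^3_{0,1}: k∈[1..3] ⇒ +0.500258 -1.287675 +0.368278 = -0.419139;  D = -0.384684+0.166419i
d^3_{1,1}: k∈[0..2] ⇒ +0.155904 -1.070135 +0.688638 = -0.225593;  D = -0.055881-0.218562i
d^3_{2,1}: k∈[0..1] ⇒ -0.456671 +0.783654 = +0.326983;  D = -0.325591+0.030145i
d^3_{3,1}: single k=0 term ⇒ +0.518077;  D = +0.033996-0.516960i
Y_3^{m'}(θ=0.8051,φ=2.8901) and Σ D·Y over m':
  (+0.3432+0.2824i)·(-0.1139-0.1071i)  (-0.3351+0.2965i)·(+0.3225+0.1774i)  (+0.0092+0.0144i)·(-0.3163-0.0813i)  (-0.3847+0.1664i)·(-0.1548+0.0000i)  (-0.0559-0.2186i)·(+0.3163-0.0813i)  (-0.3256+0.0301i)·(+0.3225-0.1774i)  (+0.0340-0.5170i)·(+0.1139-0.1071i)
Y_3^1(R⁻¹ n̂) = -0.298291-0.123441i

Re=-0.2983 Im=-0.1234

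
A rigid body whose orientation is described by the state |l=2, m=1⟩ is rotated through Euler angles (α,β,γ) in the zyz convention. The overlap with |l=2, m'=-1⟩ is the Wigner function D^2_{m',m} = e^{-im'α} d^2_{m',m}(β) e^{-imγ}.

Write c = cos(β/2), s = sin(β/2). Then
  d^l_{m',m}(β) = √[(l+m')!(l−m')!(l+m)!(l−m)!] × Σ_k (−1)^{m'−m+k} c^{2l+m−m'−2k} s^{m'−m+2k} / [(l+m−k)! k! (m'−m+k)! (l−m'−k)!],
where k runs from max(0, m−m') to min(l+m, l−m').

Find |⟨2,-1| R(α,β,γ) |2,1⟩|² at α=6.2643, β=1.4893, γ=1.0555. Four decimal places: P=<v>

P=0.2852

First d^2_{-1,1}(β=1.4893), then the phase factors e^{-i(-1)α} and e^{-i(1)γ}:
Half-angle: c=0.735325, s=0.677714. N=√(1·6·6·1)=6.000000
The bounds max(0,m−m')=2 and min(l+m,l−m')=3 give 2 terms
  k=2: (−1)^0·6.0000/(2)·0.7353^2·0.6777^2 = +0.745030
  k=3: (−1)^1·6.0000/(6)·0.7353^0·0.6777^4 = -0.210954
d^2_{-1,1}(1.4893) = +0.745030 -0.210954 = +0.534076
|D^2_{-1,1}|² = |d^2_{-1,1}(β)|² = (+0.534076)² = 0.285237 (the z-rotation phases have unit modulus)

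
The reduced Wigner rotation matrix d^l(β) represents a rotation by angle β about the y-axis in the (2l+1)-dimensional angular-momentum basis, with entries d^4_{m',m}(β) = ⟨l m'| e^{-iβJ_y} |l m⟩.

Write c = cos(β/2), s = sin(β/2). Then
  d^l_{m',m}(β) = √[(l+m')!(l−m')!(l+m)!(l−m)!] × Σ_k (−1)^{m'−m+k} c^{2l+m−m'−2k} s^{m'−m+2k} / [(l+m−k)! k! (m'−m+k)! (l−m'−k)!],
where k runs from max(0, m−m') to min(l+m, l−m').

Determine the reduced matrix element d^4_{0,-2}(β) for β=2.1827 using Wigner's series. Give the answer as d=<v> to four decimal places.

d^4_{0,-2}(β=2.1827) via Wigner's sum:
c=cos(2.1827/2)=0.461288, s=sin(2.1827/2)=0.887250; N=√[24·24·2·720]=910.735966
Admissible k: 0..2 (factorial args all ≥0)
  k=0: (−1)^2·910.7360/(96)·0.4613^6·0.8873^2 = +0.071953
  k=1: (−1)^3·910.7360/(36)·0.4613^4·0.8873^4 = -0.709845
  k=2: (−1)^4·910.7360/(96)·0.4613^2·0.8873^6 = +0.984789
d^4_{0,-2}(2.1827) = +0.071953 -0.709845 +0.984789 = +0.346896

d=0.3469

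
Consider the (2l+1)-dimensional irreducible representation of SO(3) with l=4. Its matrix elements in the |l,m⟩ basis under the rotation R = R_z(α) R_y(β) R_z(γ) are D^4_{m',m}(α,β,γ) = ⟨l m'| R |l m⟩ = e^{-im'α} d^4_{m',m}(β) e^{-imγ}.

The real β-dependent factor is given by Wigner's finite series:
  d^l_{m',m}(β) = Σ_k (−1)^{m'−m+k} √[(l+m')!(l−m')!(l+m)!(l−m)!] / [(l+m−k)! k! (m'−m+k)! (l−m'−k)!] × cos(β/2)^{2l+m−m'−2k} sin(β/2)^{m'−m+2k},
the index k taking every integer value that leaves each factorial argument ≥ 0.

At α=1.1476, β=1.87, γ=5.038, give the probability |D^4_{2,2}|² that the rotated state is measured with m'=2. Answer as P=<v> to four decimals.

First d^4_{2,2}(β=1.87), then the phase factors e^{-i(2)α} and e^{-i(2)γ}:
With c≡cos(β/2)=0.593818 and s≡sin(β/2)=0.804599, N=[720·2·720·2]^{1/2}=1440.000000
k∈{0,1,2} keeps every argument non-negative
  k=0: (−1)^0·1440.0000/(1440)·0.5938^8·0.8046^0 = +0.015461
  k=1: (−1)^1·1440.0000/(120)·0.5938^6·0.8046^2 = -0.340614
  k=2: (−1)^2·1440.0000/(96)·0.5938^4·0.8046^4 = +0.781671
d^4_{2,2}(1.87) = +0.015461 -0.340614 +0.781671 = +0.456518
|D^4_{2,2}|² = |d^4_{2,2}(β)|² = (+0.456518)² = 0.208409 (the z-rotation phases have unit modulus)

P=0.2084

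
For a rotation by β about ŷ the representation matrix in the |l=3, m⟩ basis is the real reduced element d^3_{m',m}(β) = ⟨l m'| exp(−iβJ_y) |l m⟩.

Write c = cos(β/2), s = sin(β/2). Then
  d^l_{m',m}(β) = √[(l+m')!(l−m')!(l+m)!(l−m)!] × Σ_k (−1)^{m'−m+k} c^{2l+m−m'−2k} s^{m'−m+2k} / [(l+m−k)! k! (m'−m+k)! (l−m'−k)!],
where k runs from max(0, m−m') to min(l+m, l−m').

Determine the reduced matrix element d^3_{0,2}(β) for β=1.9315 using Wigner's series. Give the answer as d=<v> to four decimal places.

d^3_{0,2}(β=1.9315) via Wigner's sum:
c=cos(1.9315/2)=0.568800, s=sin(1.9315/2)=0.822476; N=√[6·6·120·1]=65.726707
Admissible k: 2..3 (factorial args all ≥0)
  k=2: (−1)^0·65.7267/(12)·0.5688^4·0.8225^2 = +0.387834
  k=3: (−1)^1·65.7267/(12)·0.5688^2·0.8225^4 = -0.810910
d^3_{0,2}(1.9315) = +0.387834 -0.810910 = -0.423076

d=-0.4231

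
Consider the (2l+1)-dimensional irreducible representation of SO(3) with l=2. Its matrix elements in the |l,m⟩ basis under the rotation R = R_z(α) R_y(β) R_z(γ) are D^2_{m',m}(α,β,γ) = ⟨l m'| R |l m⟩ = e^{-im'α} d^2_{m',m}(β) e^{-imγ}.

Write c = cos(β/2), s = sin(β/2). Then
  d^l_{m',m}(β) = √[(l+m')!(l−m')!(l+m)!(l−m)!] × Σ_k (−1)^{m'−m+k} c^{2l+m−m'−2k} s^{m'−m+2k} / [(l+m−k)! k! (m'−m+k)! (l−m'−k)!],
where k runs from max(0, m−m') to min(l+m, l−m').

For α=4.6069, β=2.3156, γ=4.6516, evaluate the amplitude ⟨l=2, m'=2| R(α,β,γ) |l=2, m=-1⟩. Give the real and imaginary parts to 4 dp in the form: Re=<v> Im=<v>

Split into d^2_{2,-1}(β=2.3156) × two z-phases.
With c≡cos(β/2)=0.401356 and s≡sin(β/2)=0.915922, N=[24·1·1·6]^{1/2}=12.000000
The bounds max(0,m−m')=0 and min(l+m,l−m')=0 give 1 term
  k=0: (−1)^3·12.0000/(6)·0.4014^1·0.9159^3 = -0.616787
d^2_{2,-1}(2.3156) = -0.616787
Attach z-rotation phases: D = e^{-i(2)(4.6069)}·(-0.616787)·e^{-i(-1)(4.6516)} = +0.092287-0.609844i

Re=0.0923 Im=-0.6098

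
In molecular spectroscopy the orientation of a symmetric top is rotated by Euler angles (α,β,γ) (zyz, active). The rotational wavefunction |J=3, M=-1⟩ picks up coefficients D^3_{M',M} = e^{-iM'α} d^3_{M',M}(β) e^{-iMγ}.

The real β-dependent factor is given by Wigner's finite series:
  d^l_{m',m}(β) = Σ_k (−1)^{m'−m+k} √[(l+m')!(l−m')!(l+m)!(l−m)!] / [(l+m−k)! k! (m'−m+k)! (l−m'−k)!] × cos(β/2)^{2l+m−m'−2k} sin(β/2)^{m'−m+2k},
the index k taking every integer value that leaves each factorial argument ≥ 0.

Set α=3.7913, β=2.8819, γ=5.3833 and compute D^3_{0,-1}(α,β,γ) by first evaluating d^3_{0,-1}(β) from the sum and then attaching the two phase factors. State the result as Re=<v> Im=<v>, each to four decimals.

D^3_{0,-1}(3.7913,2.8819,5.3833) = e^{-i·0·3.7913}·d^3_{0,-1}(2.8819)·e^{-i·-1·5.3833}. Compute d first:
With c≡cos(β/2)=0.129482 and s≡sin(β/2)=0.991582, N=[6·6·2·24]^{1/2}=41.569219
The bounds max(0,m−m')=0 and min(l+m,l−m')=2 give 3 terms
  k=0: (−1)^1·41.5692/(12)·0.1295^5·0.9916^1 = -0.000125
  k=1: (−1)^2·41.5692/(4)·0.1295^3·0.9916^3 = +0.021995
  k=2: (−1)^3·41.5692/(12)·0.1295^1·0.9916^5 = -0.429974
d^3_{0,-1}(2.8819) = -0.000125 +0.021995 -0.429974 = -0.408104
Phases: e^{-i·(0)·3.7913}=+1.000000+0.000000i, e^{-i·(-1)·5.3833}=+0.621700-0.783256i ⇒ D=-0.253718+0.319650i

Re=-0.2537 Im=0.3196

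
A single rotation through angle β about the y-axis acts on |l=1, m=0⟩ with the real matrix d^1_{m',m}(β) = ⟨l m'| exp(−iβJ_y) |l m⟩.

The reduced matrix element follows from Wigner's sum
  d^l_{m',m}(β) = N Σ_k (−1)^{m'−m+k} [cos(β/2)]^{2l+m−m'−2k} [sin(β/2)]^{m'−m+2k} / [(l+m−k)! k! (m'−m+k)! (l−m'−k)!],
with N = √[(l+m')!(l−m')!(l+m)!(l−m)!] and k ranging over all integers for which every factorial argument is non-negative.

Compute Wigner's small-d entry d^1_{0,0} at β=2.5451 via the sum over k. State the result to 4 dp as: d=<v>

d=-0.8273

d^1_{0,0}(β=2.5451) via Wigner's sum:
c=cos(2.5451/2)=0.293844, s=sin(2.5451/2)=0.955853; N=√[1·1·1·1]=1.000000
Admissible k: 0..1 (factorial args all ≥0)
  k=0: (−1)^0·1.0000/(1)·0.2938^2·0.9559^0 = +0.086345
  k=1: (−1)^1·1.0000/(1)·0.2938^0·0.9559^2 = -0.913655
d^1_{0,0}(2.5451) = +0.086345 -0.913655 = -0.827311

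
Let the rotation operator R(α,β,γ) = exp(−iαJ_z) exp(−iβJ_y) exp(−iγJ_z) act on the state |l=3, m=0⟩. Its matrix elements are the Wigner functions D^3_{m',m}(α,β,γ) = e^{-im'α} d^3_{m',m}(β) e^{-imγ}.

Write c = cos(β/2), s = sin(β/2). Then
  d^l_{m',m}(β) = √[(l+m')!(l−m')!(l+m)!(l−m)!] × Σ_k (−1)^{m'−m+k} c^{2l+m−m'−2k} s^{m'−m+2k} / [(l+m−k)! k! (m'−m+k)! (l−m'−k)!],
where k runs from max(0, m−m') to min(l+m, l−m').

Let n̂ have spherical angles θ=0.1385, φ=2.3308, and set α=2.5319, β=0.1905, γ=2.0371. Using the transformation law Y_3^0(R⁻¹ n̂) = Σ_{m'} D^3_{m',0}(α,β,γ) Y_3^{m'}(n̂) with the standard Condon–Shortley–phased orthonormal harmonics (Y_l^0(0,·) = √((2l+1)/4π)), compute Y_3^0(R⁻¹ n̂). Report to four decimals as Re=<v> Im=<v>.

Need the full column D^3_{m',0} for m'=−3..3 at α=2.5319, β=0.1905, γ=2.0371.
cos(β/2)=0.995467, sin(β/2)=0.095106
d^3_{-3,0}: single k=3 term ⇒ +0.003795;  D = +0.000969+0.003669i
d^3_{-2,0}: k∈[2..3] ⇒ +0.048650 -0.000444 = +0.048206;  D = +0.016594-0.045260i
d^3_{-1,0}: k∈[1..3] ⇒ +0.322057 -0.008819 +0.000027 = +0.313265;  D = -0.256822+0.179381i
d^3_{0,0}: k∈[0..3] ⇒ +0.973109 -0.079940 +0.000730 -0.000001 = +0.893898;  D = +0.893898+0.000000i
d^3_{1,0}: k∈[0..2] ⇒ -0.322057 +0.008819 -0.000027 = -0.313265;  D = +0.256822+0.179381i
d^3_{2,0}: k∈[0..1] ⇒ +0.048650 -0.000444 = +0.048206;  D = +0.016594+0.045260i
d^3_{3,0}: single k=0 term ⇒ -0.003795;  D = -0.000969+0.003669i
Y_3^{m'}(θ=0.1385,φ=2.3308) and Σ D·Y over m':
  (+0.0010+0.0037i)·(+0.0008-0.0007i)  (+0.0166-0.0453i)·(-0.0010+0.0193i)  (-0.2568+0.1794i)·(-0.1200-0.1263i)  (+0.8939+0.0000i)·(+0.7040+0.0000i)  (+0.2568+0.1794i)·(+0.1200-0.1263i)  (+0.0166+0.0453i)·(-0.0010-0.0193i)  (-0.0010+0.0037i)·(-0.0008-0.0007i)
Y_3^0(R⁻¹ n̂) = +0.737960-0.000000i

Re=0.7380 Im=0.0000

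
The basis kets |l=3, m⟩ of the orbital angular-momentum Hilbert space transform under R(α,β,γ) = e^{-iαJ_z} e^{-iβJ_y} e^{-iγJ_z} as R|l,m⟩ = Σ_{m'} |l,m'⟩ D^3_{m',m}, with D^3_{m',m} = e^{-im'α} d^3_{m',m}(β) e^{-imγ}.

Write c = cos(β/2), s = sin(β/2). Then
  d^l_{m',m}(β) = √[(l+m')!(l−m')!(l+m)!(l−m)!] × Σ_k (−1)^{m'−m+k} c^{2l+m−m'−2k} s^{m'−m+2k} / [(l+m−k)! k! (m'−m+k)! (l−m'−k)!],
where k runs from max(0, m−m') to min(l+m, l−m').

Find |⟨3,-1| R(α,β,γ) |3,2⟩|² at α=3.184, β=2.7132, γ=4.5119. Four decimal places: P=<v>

P=0.2939

D^3_{-1,2}(3.184,2.7132,4.5119) = e^{-i·-1·3.184}·d^3_{-1,2}(2.7132)·e^{-i·2·4.5119}. Compute d first:
c=cos(2.7132/2)=0.212562, s=sin(2.7132/2)=0.977148; N=√[2·24·120·1]=75.894664
k: max(0,(2)−(-1))=3 … min(3+(2),3−(-1))=4
  k=3: (−1)^0·75.8947/(12)·0.2126^3·0.9771^3 = +0.056672
  k=4: (−1)^1·75.8947/(24)·0.2126^1·0.9771^5 = -0.598807
d^3_{-1,2}(2.7132) = +0.056672 -0.598807 = -0.542135
|D^3_{-1,2}|² = |d^3_{-1,2}(β)|² = (-0.542135)² = 0.293910 (the z-rotation phases have unit modulus)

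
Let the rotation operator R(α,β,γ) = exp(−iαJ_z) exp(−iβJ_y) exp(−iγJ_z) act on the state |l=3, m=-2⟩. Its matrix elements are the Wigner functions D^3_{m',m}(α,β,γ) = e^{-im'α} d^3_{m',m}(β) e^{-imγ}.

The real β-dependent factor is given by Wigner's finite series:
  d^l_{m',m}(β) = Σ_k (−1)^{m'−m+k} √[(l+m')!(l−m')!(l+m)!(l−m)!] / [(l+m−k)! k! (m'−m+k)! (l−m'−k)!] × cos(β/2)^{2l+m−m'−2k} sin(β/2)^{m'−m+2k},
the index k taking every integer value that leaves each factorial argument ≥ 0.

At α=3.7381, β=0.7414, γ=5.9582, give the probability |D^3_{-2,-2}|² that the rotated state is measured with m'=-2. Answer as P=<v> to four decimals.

Split into d^3_{-2,-2}(β=0.7414) × two z-phases.
c=cos(0.7414/2)=0.932074, s=sin(0.7414/2)=0.362268; N=√[1·120·1·120]=120.000000
The bounds max(0,m−m')=0 and min(l+m,l−m')=1 give 2 terms
  k=0: (−1)^0·120.0000/(120)·0.9321^6·0.3623^0 = +0.655696
  k=1: (−1)^1·120.0000/(24)·0.9321^4·0.3623^2 = -0.495258
d^3_{-2,-2}(0.7414) = +0.655696 -0.495258 = +0.160438
|D^3_{-2,-2}|² = |d^3_{-2,-2}(β)|² = (+0.160438)² = 0.025740 (the z-rotation phases have unit modulus)

P=0.0257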